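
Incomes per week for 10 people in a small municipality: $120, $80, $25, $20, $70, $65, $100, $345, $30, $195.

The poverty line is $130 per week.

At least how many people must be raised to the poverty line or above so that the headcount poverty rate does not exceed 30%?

8 of the 10 people are poor, so H = 8/10 = 0.800.
A headcount ratio of at most 30% allows at most ⌊0.30 × 10⌋ = 3 poor people.
So at least 8 − 3 = 5 must be lifted.

5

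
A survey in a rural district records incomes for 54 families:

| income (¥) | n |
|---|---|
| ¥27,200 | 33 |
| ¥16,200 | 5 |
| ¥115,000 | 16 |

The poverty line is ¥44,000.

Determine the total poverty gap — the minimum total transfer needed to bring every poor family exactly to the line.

Below z: 5×¥16,200, 33×¥27,200 (q = 38 of N = 54).
Individual gaps: 5×(44000−16200) = 139000; 33×(44000−27200) = 554400.
Aggregate gap = ¥693,400.

¥693,400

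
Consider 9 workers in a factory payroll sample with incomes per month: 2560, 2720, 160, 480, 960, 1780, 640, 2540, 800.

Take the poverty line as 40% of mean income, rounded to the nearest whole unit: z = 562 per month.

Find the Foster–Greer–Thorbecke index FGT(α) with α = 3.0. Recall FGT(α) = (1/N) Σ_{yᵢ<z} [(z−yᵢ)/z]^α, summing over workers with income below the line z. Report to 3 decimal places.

Incomes under z: 160, 480 (q = 2 of N = 9).
Shortfall ratios: (562−160)/562 = 0.7153; (562−480)/562 = 0.1459.
Raised to α = 3.0: 0.36599; 0.00311.
Sum = 0.369096; FGT(3.0) = 0.369096 / 9 = 0.041.

0.041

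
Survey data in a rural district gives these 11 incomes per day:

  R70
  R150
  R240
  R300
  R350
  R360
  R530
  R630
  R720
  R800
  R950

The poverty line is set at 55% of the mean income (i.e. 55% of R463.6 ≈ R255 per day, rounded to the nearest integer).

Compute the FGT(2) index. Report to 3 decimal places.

Below the line: R70, R150, R240 (q = 3 of N = 11).
Normalized shortfalls: (255−70)/255 = 0.7255; (255−150)/255 = 0.4118; (255−240)/255 = 0.0588.
Squared: 0.5263; 0.1696; 0.0035.
Sum = 0.699346; P₂ = 0.699346 / 11 = 0.064.

0.064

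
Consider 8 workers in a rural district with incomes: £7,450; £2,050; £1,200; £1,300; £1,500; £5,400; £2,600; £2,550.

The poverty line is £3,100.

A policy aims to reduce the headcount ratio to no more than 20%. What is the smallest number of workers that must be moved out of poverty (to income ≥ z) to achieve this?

5

6 of the 8 workers are poor, so H = 6/8 = 0.750.
A headcount ratio of at most 20% allows at most ⌊0.20 × 8⌋ = 1 poor workers.
So at least 6 − 1 = 5 must be lifted.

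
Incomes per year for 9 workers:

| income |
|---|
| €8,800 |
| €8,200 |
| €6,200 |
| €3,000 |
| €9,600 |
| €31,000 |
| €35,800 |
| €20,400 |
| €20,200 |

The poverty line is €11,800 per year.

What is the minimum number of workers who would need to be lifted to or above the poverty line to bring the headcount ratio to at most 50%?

1

Currently q = 5 of N = 9 are below the line (H = 0.556).
A headcount ratio of at most 50% allows at most ⌊0.50 × 9⌋ = 4 poor workers.
So at least 5 − 4 = 1 must be lifted.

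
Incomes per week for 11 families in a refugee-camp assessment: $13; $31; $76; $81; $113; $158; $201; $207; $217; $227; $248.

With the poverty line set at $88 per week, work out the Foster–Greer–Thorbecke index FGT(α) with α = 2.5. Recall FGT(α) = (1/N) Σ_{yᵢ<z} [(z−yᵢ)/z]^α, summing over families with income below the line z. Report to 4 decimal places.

Incomes under z: $13, $31, $76, $81 (q = 4 of N = 11).
Shortfall ratios: (88−13)/88 = 0.8523; (88−31)/88 = 0.6477; (88−76)/88 = 0.1364; (88−81)/88 = 0.0795.
Raised to α = 2.5: 0.67057; 0.33766; 0.00687; 0.00178.
Sum = 1.016886; FGT(2.5) = 1.016886 / 11 = 0.0924.

0.0924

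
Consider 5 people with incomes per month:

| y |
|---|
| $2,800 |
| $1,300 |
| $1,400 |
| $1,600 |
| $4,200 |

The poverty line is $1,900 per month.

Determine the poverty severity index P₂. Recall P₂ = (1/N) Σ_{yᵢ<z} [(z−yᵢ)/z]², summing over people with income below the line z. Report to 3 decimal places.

Below the line: $1,300, $1,400, $1,600 (q = 3 of N = 5).
Normalized shortfalls: (1900−1300)/1900 = 0.3158; (1900−1400)/1900 = 0.2632; (1900−1600)/1900 = 0.1579.
Squared: 0.0997; 0.0693; 0.0249.
Sum = 0.193906; P₂ = 0.193906 / 5 = 0.039.

0.039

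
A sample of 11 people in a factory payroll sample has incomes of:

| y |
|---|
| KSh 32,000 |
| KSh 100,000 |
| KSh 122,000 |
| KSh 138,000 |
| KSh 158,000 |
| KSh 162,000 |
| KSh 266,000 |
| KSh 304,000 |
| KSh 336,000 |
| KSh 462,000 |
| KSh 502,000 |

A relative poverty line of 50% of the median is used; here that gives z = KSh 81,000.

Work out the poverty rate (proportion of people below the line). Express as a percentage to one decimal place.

9.1%

1 of the 11 people have income below KSh 81,000.
H = 1/11 = 9.1%.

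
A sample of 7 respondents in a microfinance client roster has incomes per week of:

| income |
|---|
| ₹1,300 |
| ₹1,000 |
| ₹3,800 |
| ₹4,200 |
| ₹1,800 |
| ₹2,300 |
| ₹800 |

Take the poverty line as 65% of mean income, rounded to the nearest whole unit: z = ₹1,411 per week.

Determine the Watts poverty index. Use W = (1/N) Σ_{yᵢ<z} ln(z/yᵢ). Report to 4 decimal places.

Poor units: ₹800, ₹1,000, ₹1,300 (q = 3 of N = 7).
ln(z/y) terms: ln(1411/800) = 0.5674; ln(1411/1000) = 0.3443; ln(1411/1300) = 0.0819.
W = 0.993675 / 7 = 0.1420.

0.1420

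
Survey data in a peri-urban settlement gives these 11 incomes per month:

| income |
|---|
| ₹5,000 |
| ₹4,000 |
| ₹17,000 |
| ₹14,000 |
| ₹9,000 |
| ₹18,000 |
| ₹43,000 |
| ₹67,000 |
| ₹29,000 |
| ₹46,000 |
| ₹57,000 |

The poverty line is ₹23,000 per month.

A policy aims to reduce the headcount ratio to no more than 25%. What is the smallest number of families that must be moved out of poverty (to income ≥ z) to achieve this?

Currently q = 6 of N = 11 are below the line (H = 0.545).
A headcount ratio of at most 25% allows at most ⌊0.25 × 11⌋ = 2 poor families.
So at least 6 − 2 = 4 must be lifted.

4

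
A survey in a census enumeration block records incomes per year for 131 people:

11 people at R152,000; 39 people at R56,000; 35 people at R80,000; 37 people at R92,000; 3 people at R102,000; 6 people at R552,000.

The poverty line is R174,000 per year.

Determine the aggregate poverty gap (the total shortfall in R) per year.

R11,384,000

Below z: 39×R56,000, 35×R80,000, 37×R92,000, 3×R102,000, 11×R152,000 (q = 125 of N = 131).
Individual gaps: 39×(174000−56000) = 4602000; 35×(174000−80000) = 3290000; 37×(174000−92000) = 3034000; 3×(174000−102000) = 216000; 11×(174000−152000) = 242000.
Aggregate gap = R11,384,000.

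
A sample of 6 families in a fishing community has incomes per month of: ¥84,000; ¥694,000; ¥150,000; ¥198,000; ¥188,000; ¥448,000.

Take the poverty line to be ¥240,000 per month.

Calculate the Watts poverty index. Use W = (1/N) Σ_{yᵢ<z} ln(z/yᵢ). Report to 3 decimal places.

Below the line: ¥84,000, ¥150,000, ¥188,000, ¥198,000 (q = 4 of N = 6).
ln(z/y) terms: ln(240000/84000) = 1.0498; ln(240000/150000) = 0.4700; ln(240000/188000) = 0.2442; ln(240000/198000) = 0.1924.
W = 1.956395 / 6 = 0.326.

0.326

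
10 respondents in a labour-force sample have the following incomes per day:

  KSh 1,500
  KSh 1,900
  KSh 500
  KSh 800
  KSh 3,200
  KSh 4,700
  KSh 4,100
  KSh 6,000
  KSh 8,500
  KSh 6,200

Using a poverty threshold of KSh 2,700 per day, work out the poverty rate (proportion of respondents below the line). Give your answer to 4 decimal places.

0.4000

4 of the 10 respondents have income below KSh 2,700.
H = 4/10 = 0.4000.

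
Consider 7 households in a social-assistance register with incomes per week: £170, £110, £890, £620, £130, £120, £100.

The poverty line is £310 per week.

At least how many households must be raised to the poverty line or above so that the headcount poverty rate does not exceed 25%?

Currently q = 5 of N = 7 are below the line (H = 0.714).
A headcount ratio of at most 25% allows at most ⌊0.25 × 7⌋ = 1 poor households.
So at least 5 − 1 = 4 must be lifted.

4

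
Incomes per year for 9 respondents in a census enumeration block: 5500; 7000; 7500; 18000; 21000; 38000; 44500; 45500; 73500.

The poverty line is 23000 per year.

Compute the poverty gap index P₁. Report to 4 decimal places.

Below z: 5500, 7000, 7500, 18000, 21000 (q = 5 of N = 9).
Normalized shortfalls: (23000−5500)/23000 = 0.7609; (23000−7000)/23000 = 0.6957; (23000−7500)/23000 = 0.6739; (23000−18000)/23000 = 0.2174; (23000−21000)/23000 = 0.0870.
Σ = 2.434783. Dividing by the full population N = 9 gives P₁ = 0.2705.

0.2705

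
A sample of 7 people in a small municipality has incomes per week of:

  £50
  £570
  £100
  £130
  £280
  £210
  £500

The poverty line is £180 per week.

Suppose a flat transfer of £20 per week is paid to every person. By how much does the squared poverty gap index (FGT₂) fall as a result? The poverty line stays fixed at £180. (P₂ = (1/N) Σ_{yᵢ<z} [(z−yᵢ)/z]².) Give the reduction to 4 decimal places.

Before: below the line — £50, £100, £130; squared poverty gap index (FGT₂) = 0.113757.
After the £20 transfer: below the line — £70, £120, £150; squared poverty gap index (FGT₂) = 0.073192.
Reduction = 0.113757 − 0.073192 = 0.0406.

0.0406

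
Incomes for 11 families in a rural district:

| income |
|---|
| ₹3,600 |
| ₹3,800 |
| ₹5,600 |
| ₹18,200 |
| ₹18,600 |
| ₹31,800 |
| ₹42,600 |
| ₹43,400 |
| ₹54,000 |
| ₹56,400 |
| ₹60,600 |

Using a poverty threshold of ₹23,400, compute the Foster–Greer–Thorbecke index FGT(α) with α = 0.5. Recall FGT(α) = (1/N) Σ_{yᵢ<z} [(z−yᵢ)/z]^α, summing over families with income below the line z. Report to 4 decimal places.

0.3301

Incomes under z: ₹3,600, ₹3,800, ₹5,600, ₹18,200, ₹18,600 (q = 5 of N = 11).
Gap ratios (z−y)/z: (23400−3600)/23400 = 0.8462; (23400−3800)/23400 = 0.8376; (23400−5600)/23400 = 0.7607; (23400−18200)/23400 = 0.2222; (23400−18600)/23400 = 0.2051.
Raised to α = 0.5: 0.91987; 0.91521; 0.87217; 0.47140; 0.45291.
Sum = 3.631562; FGT(0.5) = 3.631562 / 11 = 0.3301.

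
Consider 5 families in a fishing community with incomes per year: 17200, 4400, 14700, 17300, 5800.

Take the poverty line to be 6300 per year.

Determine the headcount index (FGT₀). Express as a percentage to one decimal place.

40.0%

2 of the 5 families have income below 6300.
H = 2/5 = 40.0%.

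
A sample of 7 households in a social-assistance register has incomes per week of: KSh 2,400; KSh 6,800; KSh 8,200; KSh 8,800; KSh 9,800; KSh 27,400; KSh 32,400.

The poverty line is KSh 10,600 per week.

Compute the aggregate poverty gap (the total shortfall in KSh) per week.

KSh 17,000

Poor units: KSh 2,400, KSh 6,800, KSh 8,200, KSh 8,800, KSh 9,800 (q = 5 of N = 7).
Individual gaps: 10600−2400 = 8200; 10600−6800 = 3800; 10600−8200 = 2400; 10600−8800 = 1800; 10600−9800 = 800.
Aggregate gap = KSh 17,000.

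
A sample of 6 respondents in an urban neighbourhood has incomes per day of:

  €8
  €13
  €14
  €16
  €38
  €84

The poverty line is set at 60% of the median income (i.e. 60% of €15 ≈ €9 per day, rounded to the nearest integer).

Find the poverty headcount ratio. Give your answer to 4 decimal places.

1 of the 6 respondents have income below €9.
H = 1/6 = 0.1667.

0.1667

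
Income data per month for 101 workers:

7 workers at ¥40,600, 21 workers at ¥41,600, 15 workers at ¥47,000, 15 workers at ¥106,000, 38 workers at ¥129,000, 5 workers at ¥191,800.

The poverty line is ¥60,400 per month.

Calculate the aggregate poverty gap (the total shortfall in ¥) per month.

¥734,400

Poor units: 7×¥40,600, 21×¥41,600, 15×¥47,000 (q = 43 of N = 101).
Individual gaps: 7×(60400−40600) = 138600; 21×(60400−41600) = 394800; 15×(60400−47000) = 201000.
Aggregate gap = ¥734,400.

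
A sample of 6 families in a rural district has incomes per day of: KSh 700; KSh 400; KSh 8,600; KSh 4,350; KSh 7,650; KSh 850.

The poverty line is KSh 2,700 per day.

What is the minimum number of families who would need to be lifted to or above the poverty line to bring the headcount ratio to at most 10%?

Currently q = 3 of N = 6 are below the line (H = 0.500).
A headcount ratio of at most 10% allows at most ⌊0.10 × 6⌋ = 0 poor families.
So at least 3 − 0 = 3 must be lifted.

3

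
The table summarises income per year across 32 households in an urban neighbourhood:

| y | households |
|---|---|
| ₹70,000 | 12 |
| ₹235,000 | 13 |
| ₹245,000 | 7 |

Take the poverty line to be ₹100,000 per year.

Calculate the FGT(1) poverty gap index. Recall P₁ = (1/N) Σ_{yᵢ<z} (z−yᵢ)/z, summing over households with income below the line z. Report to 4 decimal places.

0.1125

Below the line: 12×₹70,000 (q = 12 of N = 32).
Gap ratios (z−y)/z: (100000−70000)/100000 = 0.3000 (×12).
Σ = 3.600000. Dividing by the full population N = 32 gives P₁ = 0.1125.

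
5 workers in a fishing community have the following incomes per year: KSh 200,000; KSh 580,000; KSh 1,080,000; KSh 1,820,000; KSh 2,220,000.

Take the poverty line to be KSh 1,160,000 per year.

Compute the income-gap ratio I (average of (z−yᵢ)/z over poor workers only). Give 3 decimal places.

Incomes under z: KSh 200,000, KSh 580,000, KSh 1,080,000 (q = 3 of N = 5).
Relative gaps: 0.8276, 0.5000, 0.0690; sum = 1.396552.
I averages over the q = 3 poor units only: 1.396552 / 3 = 0.466.

0.466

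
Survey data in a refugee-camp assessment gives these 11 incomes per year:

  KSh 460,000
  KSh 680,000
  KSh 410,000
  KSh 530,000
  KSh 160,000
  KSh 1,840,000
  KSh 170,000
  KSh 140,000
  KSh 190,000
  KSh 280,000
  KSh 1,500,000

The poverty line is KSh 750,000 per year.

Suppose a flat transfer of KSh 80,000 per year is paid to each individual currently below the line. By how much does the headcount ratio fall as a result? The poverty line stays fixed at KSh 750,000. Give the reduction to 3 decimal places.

Before: below the line — KSh 140,000, KSh 160,000, KSh 170,000, KSh 190,000, KSh 280,000, KSh 410,000, KSh 460,000, KSh 530,000, KSh 680,000; headcount ratio = 0.81818.
After the KSh 80,000 transfer: below the line — KSh 220,000, KSh 240,000, KSh 250,000, KSh 270,000, KSh 360,000, KSh 490,000, KSh 540,000, KSh 610,000; headcount ratio = 0.72727.
Reduction = 0.81818 − 0.72727 = 0.091.

0.091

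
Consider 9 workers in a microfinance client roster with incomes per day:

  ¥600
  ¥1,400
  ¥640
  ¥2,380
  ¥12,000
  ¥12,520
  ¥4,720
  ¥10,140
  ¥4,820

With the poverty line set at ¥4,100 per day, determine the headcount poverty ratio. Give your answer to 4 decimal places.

4 of the 9 workers have income below ¥4,100.
H = 4/9 = 0.4444.

0.4444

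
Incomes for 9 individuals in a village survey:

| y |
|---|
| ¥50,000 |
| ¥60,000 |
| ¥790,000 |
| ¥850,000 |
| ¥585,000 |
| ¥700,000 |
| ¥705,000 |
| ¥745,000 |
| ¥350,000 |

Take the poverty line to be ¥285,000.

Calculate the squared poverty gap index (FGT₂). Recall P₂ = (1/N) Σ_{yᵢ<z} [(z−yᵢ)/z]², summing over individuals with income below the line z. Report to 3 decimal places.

Below the line: ¥50,000, ¥60,000 (q = 2 of N = 9).
Relative gaps: (285000−50000)/285000 = 0.8246; (285000−60000)/285000 = 0.7895.
Squared: 0.6799; 0.6233.
Sum = 1.303170; P₂ = 1.303170 / 9 = 0.145.

0.145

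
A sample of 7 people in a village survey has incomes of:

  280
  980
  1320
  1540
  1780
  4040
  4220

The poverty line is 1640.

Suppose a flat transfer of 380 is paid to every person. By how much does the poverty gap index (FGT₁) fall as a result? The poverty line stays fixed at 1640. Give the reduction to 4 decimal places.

0.1028

Before: below the line — 280, 980, 1320, 1540; poverty gap index (FGT₁) = 0.212544.
After the 380 transfer: below the line — 660, 1360; poverty gap index (FGT₁) = 0.109756.
Reduction = 0.212544 − 0.109756 = 0.1028.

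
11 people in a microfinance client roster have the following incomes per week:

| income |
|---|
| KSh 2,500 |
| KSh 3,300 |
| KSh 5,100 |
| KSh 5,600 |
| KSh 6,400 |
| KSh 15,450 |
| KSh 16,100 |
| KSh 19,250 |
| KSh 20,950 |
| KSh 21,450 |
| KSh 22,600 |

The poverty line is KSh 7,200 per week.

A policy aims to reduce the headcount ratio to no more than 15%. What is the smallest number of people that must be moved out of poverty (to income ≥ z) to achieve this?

4

Currently q = 5 of N = 11 are below the line (H = 0.455).
A headcount ratio of at most 15% allows at most ⌊0.15 × 11⌋ = 1 poor people.
So at least 5 − 1 = 4 must be lifted.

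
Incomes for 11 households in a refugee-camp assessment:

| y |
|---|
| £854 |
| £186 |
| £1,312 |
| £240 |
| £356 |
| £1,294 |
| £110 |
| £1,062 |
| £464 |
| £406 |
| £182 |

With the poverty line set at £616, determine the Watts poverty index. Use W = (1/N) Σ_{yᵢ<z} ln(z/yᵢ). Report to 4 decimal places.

0.5755

Below z: £110, £182, £186, £240, £356, £406, £464 (q = 7 of N = 11).
Log shortfalls: ln(616/110) = 1.7228; ln(616/182) = 1.2192; ln(616/186) = 1.1975; ln(616/240) = 0.9426; ln(616/356) = 0.5483; ln(616/406) = 0.4169; ln(616/464) = 0.2834.
W = 6.330688 / 11 = 0.5755.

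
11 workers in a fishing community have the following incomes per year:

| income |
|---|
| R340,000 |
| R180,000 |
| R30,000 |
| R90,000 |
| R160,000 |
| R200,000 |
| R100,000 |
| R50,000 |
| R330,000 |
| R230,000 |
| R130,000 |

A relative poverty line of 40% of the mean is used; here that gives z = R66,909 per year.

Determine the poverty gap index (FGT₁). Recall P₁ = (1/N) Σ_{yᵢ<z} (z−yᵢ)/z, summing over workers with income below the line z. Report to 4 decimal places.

0.0731

Incomes under z: R30,000, R50,000 (q = 2 of N = 11).
Gap ratios (z−y)/z: (66909−30000)/66909 = 0.5516; (66909−50000)/66909 = 0.2527.
Sum of shortfalls = 0.804346; P₁ averages over all N: 0.804346 / 11 = 0.0731.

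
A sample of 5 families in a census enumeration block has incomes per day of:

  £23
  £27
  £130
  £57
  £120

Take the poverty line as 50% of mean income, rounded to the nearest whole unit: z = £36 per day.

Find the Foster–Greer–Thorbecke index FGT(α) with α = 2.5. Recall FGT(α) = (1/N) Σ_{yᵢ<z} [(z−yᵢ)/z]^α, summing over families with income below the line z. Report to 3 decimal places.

0.022

Incomes under z: £23, £27 (q = 2 of N = 5).
Shortfall ratios: (36−23)/36 = 0.3611; (36−27)/36 = 0.2500.
Raised to α = 2.5: 0.07836; 0.03125.
Sum = 0.109611; FGT(2.5) = 0.109611 / 5 = 0.022.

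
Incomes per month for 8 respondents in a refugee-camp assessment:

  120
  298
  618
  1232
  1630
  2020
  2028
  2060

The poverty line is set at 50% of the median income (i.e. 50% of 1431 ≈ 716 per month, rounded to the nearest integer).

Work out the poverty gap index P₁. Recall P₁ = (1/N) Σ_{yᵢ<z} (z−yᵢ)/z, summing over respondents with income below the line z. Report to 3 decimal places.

Below z: 120, 298, 618 (q = 3 of N = 8).
Shortfall ratios: (716−120)/716 = 0.8324; (716−298)/716 = 0.5838; (716−618)/716 = 0.1369.
Σ = 1.553073. Dividing by the full population N = 8 gives P₁ = 0.194.

0.194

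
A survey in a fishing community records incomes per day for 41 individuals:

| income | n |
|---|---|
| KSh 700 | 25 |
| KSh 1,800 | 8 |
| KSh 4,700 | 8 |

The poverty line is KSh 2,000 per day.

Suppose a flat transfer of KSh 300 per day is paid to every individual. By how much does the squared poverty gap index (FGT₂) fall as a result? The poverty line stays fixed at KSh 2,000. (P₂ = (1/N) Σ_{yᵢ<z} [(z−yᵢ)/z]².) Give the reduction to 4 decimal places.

Before: below the line — 25×KSh 700, 8×KSh 1,800; squared poverty gap index (FGT₂) = 0.259573.
After the KSh 300 transfer: below the line — 25×KSh 1,000; squared poverty gap index (FGT₂) = 0.152439.
Reduction = 0.259573 − 0.152439 = 0.1071.

0.1071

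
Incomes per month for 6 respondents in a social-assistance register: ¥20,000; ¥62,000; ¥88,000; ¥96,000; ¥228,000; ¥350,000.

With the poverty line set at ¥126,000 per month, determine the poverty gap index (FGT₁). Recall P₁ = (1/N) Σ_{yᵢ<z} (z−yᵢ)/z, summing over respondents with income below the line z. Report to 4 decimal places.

0.3148

Incomes under z: ¥20,000, ¥62,000, ¥88,000, ¥96,000 (q = 4 of N = 6).
Shortfall ratios: (126000−20000)/126000 = 0.8413; (126000−62000)/126000 = 0.5079; (126000−88000)/126000 = 0.3016; (126000−96000)/126000 = 0.2381.
Σ = 1.888889. Dividing by the full population N = 6 gives P₁ = 0.3148.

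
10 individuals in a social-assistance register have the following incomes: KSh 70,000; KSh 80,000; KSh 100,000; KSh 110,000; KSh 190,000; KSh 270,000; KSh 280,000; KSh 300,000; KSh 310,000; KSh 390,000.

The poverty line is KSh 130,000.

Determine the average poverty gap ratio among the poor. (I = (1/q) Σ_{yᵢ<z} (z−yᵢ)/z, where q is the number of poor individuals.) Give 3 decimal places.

Incomes under z: KSh 70,000, KSh 80,000, KSh 100,000, KSh 110,000 (q = 4 of N = 10).
Shortfall ratios (z−y)/z: 0.4615, 0.3846, 0.2308, 0.1538; sum = 1.230769.
The income-gap ratio divides by q (the poor only): 1.230769 / 4 = 0.308.

0.308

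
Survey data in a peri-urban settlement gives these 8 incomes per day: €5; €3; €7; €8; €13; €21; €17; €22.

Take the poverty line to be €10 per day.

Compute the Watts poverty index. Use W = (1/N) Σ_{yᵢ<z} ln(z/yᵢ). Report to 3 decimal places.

0.310

Below z: €3, €5, €7, €8 (q = 4 of N = 8).
Log gaps: ln(10/3) = 1.2040; ln(10/5) = 0.6931; ln(10/7) = 0.3567; ln(10/8) = 0.2231.
W = 2.476938 / 8 = 0.310.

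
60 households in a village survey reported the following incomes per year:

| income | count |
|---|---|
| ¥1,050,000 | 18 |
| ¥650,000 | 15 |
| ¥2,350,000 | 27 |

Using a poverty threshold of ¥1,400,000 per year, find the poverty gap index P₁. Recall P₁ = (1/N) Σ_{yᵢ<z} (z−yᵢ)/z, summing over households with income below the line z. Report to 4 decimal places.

Poor units: 15×¥650,000, 18×¥1,050,000 (q = 33 of N = 60).
Relative gaps: (1400000−650000)/1400000 = 0.5357 (×15); (1400000−1050000)/1400000 = 0.2500 (×18).
Sum of shortfalls = 12.535714; P₁ averages over all N: 12.535714 / 60 = 0.2089.

0.2089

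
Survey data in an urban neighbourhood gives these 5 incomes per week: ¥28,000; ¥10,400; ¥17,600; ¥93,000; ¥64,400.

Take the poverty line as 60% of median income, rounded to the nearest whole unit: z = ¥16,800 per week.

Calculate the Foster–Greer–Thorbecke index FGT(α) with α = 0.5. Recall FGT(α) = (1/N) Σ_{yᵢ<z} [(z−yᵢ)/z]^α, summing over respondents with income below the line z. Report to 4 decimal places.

Below z: ¥10,400 (q = 1 of N = 5).
Gap ratios (z−y)/z: (16800−10400)/16800 = 0.3810.
Raised to α = 0.5: 0.61721.
Sum = 0.617213; FGT(0.5) = 0.617213 / 5 = 0.1234.

0.1234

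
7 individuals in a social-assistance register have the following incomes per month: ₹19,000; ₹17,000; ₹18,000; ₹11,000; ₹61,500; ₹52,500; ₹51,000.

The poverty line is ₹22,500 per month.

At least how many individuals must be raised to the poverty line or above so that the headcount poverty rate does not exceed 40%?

2

4 of the 7 individuals are poor, so H = 4/7 = 0.571.
A headcount ratio of at most 40% allows at most ⌊0.40 × 7⌋ = 2 poor individuals.
So at least 4 − 2 = 2 must be lifted.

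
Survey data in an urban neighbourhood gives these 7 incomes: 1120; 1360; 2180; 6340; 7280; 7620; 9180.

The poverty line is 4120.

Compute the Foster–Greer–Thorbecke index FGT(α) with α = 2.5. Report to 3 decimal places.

0.139

Below the line: 1120, 1360, 2180 (q = 3 of N = 7).
Relative gaps: (4120−1120)/4120 = 0.7282; (4120−1360)/4120 = 0.6699; (4120−2180)/4120 = 0.4709.
Raised to α = 2.5: 0.45244; 0.36731; 0.15215.
Sum = 0.971893; FGT(2.5) = 0.971893 / 7 = 0.139.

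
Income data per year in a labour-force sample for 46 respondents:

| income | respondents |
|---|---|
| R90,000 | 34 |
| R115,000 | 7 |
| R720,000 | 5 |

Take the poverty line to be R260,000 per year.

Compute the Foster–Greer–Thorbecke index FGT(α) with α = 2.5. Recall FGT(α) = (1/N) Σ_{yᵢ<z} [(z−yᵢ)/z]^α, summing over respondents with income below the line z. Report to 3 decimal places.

Below the line: 34×R90,000, 7×R115,000 (q = 41 of N = 46).
Normalized shortfalls: (260000−90000)/260000 = 0.6538 (×34); (260000−115000)/260000 = 0.5577 (×7).
Raised to α = 2.5: 0.34569 (×34); 0.23227 (×7).
Sum = 13.379383; FGT(2.5) = 13.379383 / 46 = 0.291.

0.291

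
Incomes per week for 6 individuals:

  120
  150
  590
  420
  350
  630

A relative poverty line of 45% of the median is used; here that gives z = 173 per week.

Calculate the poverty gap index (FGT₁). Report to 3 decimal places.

0.073

Below z: 120, 150 (q = 2 of N = 6).
Shortfall ratios: (173−120)/173 = 0.3064; (173−150)/173 = 0.1329.
Σ = 0.439306. Dividing by the full population N = 6 gives P₁ = 0.073.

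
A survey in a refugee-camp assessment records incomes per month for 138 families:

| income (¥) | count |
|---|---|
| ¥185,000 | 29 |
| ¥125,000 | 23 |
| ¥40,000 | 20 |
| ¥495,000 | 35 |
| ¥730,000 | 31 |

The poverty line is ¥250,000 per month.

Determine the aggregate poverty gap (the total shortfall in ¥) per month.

Below the line: 20×¥40,000, 23×¥125,000, 29×¥185,000 (q = 72 of N = 138).
Individual gaps: 20×(250000−40000) = 4200000; 23×(250000−125000) = 2875000; 29×(250000−185000) = 1885000.
Aggregate gap = ¥8,960,000.

¥8,960,000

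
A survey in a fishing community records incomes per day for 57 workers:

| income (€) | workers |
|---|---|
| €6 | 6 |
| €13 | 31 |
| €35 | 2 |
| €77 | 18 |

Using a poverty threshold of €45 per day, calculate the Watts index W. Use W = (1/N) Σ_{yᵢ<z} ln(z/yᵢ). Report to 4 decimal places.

Poor units: 6×€6, 31×€13, 2×€35 (q = 39 of N = 57).
ln(z/y) terms: ln(45/6) = 2.0149 (×6); ln(45/13) = 1.2417 (×31); ln(45/35) = 0.2513 (×2).
W = 51.085154 / 57 = 0.8962.

0.8962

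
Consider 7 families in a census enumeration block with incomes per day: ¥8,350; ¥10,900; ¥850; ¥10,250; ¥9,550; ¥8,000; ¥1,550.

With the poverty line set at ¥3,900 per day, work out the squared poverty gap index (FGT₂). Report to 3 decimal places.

0.139

Below the line: ¥850, ¥1,550 (q = 2 of N = 7).
Shortfall ratios: (3900−850)/3900 = 0.7821; (3900−1550)/3900 = 0.6026.
Squared: 0.6116; 0.3631.
Sum = 0.974688; P₂ = 0.974688 / 7 = 0.139.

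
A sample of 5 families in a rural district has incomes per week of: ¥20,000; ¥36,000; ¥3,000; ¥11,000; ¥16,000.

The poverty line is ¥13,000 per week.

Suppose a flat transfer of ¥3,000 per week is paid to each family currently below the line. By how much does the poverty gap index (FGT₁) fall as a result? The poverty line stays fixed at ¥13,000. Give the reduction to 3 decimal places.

Before: below the line — ¥3,000, ¥11,000; poverty gap index (FGT₁) = 0.18462.
After the ¥3,000 transfer: below the line — ¥6,000; poverty gap index (FGT₁) = 0.10769.
Reduction = 0.18462 − 0.10769 = 0.077.

0.077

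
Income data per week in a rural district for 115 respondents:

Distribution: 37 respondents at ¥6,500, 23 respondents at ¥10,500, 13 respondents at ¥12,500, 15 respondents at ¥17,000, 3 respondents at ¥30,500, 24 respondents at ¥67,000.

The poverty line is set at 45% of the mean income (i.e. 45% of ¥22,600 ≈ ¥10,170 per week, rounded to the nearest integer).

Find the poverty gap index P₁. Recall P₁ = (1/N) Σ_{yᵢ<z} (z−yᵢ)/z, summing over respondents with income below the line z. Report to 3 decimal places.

Poor units: 37×¥6,500 (q = 37 of N = 115).
Gap ratios (z−y)/z: (10170−6500)/10170 = 0.3609 (×37).
Sum of shortfalls = 13.352016; P₁ averages over all N: 13.352016 / 115 = 0.116.

0.116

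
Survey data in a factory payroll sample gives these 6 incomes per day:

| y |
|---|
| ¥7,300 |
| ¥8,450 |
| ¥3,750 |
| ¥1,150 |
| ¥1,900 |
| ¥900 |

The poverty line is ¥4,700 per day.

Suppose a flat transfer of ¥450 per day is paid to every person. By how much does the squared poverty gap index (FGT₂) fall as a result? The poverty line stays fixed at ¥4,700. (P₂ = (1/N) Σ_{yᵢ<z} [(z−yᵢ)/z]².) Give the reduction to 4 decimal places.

0.0693

Before: below the line — ¥900, ¥1,150, ¥1,900, ¥3,750; squared poverty gap index (FGT₂) = 0.269994.
After the ¥450 transfer: below the line — ¥1,350, ¥1,600, ¥2,350, ¥4,200; squared poverty gap index (FGT₂) = 0.200732.
Reduction = 0.269994 − 0.200732 = 0.0693.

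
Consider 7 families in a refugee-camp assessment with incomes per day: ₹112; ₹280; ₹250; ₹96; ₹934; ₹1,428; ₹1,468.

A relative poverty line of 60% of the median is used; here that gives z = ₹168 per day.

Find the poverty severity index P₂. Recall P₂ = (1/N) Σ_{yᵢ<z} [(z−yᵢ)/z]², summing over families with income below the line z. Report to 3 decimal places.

Poor units: ₹96, ₹112 (q = 2 of N = 7).
Relative gaps: (168−96)/168 = 0.4286; (168−112)/168 = 0.3333.
Squared: 0.1837; 0.1111.
Sum = 0.294785; P₂ = 0.294785 / 7 = 0.042.

0.042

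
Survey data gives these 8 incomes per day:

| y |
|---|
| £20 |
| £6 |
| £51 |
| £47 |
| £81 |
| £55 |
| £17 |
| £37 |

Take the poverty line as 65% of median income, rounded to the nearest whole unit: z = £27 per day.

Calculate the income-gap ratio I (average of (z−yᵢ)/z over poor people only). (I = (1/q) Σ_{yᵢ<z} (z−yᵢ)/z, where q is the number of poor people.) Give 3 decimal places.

Below z: £6, £17, £20 (q = 3 of N = 8).
Shortfall ratios (z−y)/z: 0.7778, 0.3704, 0.2593; sum = 1.407407.
I averages over the q = 3 poor units only: 1.407407 / 3 = 0.469.

0.469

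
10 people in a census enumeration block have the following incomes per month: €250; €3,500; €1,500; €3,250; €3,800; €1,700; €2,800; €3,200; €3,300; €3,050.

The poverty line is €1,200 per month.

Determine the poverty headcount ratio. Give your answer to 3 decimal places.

0.100

1 of the 10 people have income below €1,200.
H = 1/10 = 0.100.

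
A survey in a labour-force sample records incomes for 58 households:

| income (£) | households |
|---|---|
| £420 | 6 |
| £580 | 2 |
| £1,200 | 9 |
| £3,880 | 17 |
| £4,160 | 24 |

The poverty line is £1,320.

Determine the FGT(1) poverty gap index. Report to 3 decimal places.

Below the line: 6×£420, 2×£580, 9×£1,200 (q = 17 of N = 58).
Relative gaps: (1320−420)/1320 = 0.6818 (×6); (1320−580)/1320 = 0.5606 (×2); (1320−1200)/1320 = 0.0909 (×9).
Σ = 6.030303. Dividing by the full population N = 58 gives P₁ = 0.104.

0.104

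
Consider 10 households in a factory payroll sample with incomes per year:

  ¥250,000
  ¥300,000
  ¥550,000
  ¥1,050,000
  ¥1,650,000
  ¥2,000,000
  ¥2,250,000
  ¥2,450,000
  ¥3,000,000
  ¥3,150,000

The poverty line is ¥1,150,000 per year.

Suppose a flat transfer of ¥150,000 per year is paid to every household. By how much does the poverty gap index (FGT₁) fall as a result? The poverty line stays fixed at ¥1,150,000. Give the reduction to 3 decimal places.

0.048

Before: below the line — ¥250,000, ¥300,000, ¥550,000, ¥1,050,000; poverty gap index (FGT₁) = 0.21304.
After the ¥150,000 transfer: below the line — ¥400,000, ¥450,000, ¥700,000; poverty gap index (FGT₁) = 0.16522.
Reduction = 0.21304 − 0.16522 = 0.048.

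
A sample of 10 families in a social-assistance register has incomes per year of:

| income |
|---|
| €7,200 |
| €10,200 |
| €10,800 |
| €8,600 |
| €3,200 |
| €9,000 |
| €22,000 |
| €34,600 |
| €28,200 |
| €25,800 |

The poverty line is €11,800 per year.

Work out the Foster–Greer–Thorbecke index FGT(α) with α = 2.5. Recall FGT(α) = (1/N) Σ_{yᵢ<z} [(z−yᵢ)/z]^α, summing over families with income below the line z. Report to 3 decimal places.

Incomes under z: €3,200, €7,200, €8,600, €9,000, €10,200, €10,800 (q = 6 of N = 10).
Shortfall ratios: (11800−3200)/11800 = 0.7288; (11800−7200)/11800 = 0.3898; (11800−8600)/11800 = 0.2712; (11800−9000)/11800 = 0.2373; (11800−10200)/11800 = 0.1356; (11800−10800)/11800 = 0.0847.
Raised to α = 2.5: 0.45346; 0.09488; 0.03830; 0.02743; 0.00677; 0.00209.
Sum = 0.622931; FGT(2.5) = 0.622931 / 10 = 0.062.

0.062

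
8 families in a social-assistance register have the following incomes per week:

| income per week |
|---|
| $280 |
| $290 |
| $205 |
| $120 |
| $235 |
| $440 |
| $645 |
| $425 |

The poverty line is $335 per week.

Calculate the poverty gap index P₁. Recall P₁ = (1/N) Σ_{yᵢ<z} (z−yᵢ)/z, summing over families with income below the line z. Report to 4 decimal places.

0.2034

Poor units: $120, $205, $235, $280, $290 (q = 5 of N = 8).
Normalized shortfalls: (335−120)/335 = 0.6418; (335−205)/335 = 0.3881; (335−235)/335 = 0.2985; (335−280)/335 = 0.1642; (335−290)/335 = 0.1343.
Sum of shortfalls = 1.626866; P₁ averages over all N: 1.626866 / 8 = 0.2034.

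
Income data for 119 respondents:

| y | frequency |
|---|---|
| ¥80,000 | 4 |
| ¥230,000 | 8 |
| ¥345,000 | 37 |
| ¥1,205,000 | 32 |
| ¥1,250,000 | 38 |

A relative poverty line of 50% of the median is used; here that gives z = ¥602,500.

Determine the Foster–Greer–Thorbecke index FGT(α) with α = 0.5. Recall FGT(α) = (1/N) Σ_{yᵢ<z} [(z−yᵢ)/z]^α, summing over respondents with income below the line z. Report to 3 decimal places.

0.287

Incomes under z: 4×¥80,000, 8×¥230,000, 37×¥345,000 (q = 49 of N = 119).
Gap ratios (z−y)/z: (602500−80000)/602500 = 0.8672 (×4); (602500−230000)/602500 = 0.6183 (×8); (602500−345000)/602500 = 0.4274 (×37).
Raised to α = 0.5: 0.93125 (×4); 0.78629 (×8); 0.65375 (×37).
Sum = 34.203993; FGT(0.5) = 34.203993 / 119 = 0.287.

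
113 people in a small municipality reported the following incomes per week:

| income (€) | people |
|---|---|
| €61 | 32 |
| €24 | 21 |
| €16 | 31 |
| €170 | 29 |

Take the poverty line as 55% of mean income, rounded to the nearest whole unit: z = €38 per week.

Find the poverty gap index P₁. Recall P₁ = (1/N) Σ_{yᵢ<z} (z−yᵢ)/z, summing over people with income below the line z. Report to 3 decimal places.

0.227

Below the line: 31×€16, 21×€24 (q = 52 of N = 113).
Normalized shortfalls: (38−16)/38 = 0.5789 (×31); (38−24)/38 = 0.3684 (×21).
Σ = 25.684211. Dividing by the full population N = 113 gives P₁ = 0.227.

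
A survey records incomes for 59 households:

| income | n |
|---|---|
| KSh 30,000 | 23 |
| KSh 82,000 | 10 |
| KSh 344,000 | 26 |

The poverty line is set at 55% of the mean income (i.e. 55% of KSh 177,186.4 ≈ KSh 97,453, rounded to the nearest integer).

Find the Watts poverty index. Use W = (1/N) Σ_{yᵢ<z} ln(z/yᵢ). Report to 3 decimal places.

0.489

Below z: 23×KSh 30,000, 10×KSh 82,000 (q = 33 of N = 59).
ln(z/y) terms: ln(97453/30000) = 1.1782 (×23); ln(97453/82000) = 0.1727 (×10).
W = 28.824485 / 59 = 0.489.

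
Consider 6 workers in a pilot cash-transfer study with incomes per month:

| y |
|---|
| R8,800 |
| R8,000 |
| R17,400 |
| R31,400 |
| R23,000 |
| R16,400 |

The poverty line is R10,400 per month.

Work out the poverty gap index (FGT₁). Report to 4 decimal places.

0.0641

Below z: R8,000, R8,800 (q = 2 of N = 6).
Gap ratios (z−y)/z: (10400−8000)/10400 = 0.2308; (10400−8800)/10400 = 0.1538.
Σ = 0.384615. Dividing by the full population N = 6 gives P₁ = 0.0641.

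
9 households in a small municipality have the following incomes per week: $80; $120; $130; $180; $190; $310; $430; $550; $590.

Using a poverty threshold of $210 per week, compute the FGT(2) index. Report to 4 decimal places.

0.0824

Poor units: $80, $120, $130, $180, $190 (q = 5 of N = 9).
Gap ratios (z−y)/z: (210−80)/210 = 0.6190; (210−120)/210 = 0.4286; (210−130)/210 = 0.3810; (210−180)/210 = 0.1429; (210−190)/210 = 0.0952.
Squared: 0.3832; 0.1837; 0.1451; 0.0204; 0.0091.
Sum = 0.741497; P₂ = 0.741497 / 9 = 0.0824.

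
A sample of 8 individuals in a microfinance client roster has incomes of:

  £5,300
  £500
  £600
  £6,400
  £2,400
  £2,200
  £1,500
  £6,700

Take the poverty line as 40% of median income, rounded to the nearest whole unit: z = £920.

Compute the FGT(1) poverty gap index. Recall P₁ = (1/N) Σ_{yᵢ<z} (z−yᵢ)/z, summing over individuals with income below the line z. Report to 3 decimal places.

Incomes under z: £500, £600 (q = 2 of N = 8).
Shortfall ratios: (920−500)/920 = 0.4565; (920−600)/920 = 0.3478.
Σ = 0.804348. Dividing by the full population N = 8 gives P₁ = 0.101.

0.101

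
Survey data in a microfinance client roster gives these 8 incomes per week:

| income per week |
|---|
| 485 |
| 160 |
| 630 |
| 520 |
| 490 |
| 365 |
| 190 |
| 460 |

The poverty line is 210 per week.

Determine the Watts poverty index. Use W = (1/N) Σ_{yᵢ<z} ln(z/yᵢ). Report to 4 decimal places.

Poor units: 160, 190 (q = 2 of N = 8).
Log gaps: ln(210/160) = 0.2719; ln(210/190) = 0.1001.
W = 0.372017 / 8 = 0.0465.

0.0465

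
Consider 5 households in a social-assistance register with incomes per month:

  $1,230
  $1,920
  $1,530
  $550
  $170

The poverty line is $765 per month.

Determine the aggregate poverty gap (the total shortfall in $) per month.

Incomes under z: $170, $550 (q = 2 of N = 5).
Individual gaps: 765−170 = 595; 765−550 = 215.
Aggregate gap = $810.

$810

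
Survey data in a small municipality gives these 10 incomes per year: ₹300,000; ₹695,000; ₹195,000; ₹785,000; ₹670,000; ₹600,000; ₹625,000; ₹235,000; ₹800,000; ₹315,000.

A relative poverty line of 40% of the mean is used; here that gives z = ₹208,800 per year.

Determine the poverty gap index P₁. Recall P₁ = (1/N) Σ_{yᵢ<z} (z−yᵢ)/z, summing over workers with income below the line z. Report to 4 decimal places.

0.0066

Incomes under z: ₹195,000 (q = 1 of N = 10).
Gap ratios (z−y)/z: (208800−195000)/208800 = 0.0661.
Sum of shortfalls = 0.066092; P₁ averages over all N: 0.066092 / 10 = 0.0066.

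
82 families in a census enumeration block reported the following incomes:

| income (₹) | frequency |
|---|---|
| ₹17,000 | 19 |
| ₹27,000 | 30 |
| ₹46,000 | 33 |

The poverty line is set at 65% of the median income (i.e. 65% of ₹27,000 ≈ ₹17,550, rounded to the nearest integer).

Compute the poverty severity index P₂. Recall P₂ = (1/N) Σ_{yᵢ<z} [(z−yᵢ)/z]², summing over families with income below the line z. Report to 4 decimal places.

Below the line: 19×₹17,000 (q = 19 of N = 82).
Gap ratios (z−y)/z: (17550−17000)/17550 = 0.0313 (×19).
Squared: 0.0010 (×19).
Sum = 0.018661; P₂ = 0.018661 / 82 = 0.0002.

0.0002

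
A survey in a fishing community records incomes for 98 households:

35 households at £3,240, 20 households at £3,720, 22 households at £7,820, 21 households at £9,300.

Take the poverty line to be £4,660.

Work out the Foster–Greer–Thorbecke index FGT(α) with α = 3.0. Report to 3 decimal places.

Below the line: 35×£3,240, 20×£3,720 (q = 55 of N = 98).
Relative gaps: (4660−3240)/4660 = 0.3047 (×35); (4660−3720)/4660 = 0.2017 (×20).
Raised to α = 3.0: 0.02829 (×35); 0.00821 (×20).
Sum = 1.154475; FGT(3.0) = 1.154475 / 98 = 0.012.

0.012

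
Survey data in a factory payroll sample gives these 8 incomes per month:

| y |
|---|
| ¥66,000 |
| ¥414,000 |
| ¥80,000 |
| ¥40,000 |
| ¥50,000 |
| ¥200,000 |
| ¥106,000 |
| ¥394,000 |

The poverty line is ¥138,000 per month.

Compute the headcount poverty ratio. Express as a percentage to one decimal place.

62.5%

5 of the 8 individuals have income below ¥138,000.
H = 5/8 = 62.5%.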